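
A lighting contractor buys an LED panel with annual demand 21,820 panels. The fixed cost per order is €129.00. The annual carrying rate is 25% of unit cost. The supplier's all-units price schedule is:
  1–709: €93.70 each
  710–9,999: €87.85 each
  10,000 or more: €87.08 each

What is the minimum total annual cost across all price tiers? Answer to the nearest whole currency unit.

Holding cost per unit per year at price C is H = 0.25·C.
For each price level, check whether its EOQ is feasible; otherwise the best quantity at that price is the breakpoint.
EOQ at €93.70 = 490.2 (feasible in tier 1): TC = 21,820×€93.70 + (21,820/490.2)×129 + (490.2/2)×0.25×€93.70 = €2,056,017.57.
EOQ at €87.85 = 506.3 < 710, so use break Q=710: TC = 21,820×€87.85 + (21,820/710.0)×129 + (710.0/2)×0.25×€87.85 = €1,928,648.17.
EOQ at €87.08 = 508.5 < 10000, so use break Q=10000: TC = 21,820×€87.08 + (21,820/10000.0)×129 + (10000.0/2)×0.25×€87.08 = €2,009,217.08.
Lowest total cost among the candidates is at Q = 710.0.

TC* ≈ €1,928,648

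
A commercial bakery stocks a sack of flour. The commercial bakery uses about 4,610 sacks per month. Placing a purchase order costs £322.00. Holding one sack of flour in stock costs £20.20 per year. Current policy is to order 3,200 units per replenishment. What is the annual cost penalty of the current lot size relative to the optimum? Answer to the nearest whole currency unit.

Annual demand D = 4,610 × 12 = 55,320.
EOQ = √(2DS/H) = √(2 × 55,320 × 322 / 20.2) ≈ 1328.03.
Cost at Q* = (D/Q*)S + (Q*/2)H = √(2DSH) ≈ £26,826.23.
Cost at Q = 3,200: (55,320/3,200)×322 + (3,200/2)×20.2 = £5,566.58 + £32,320.00 = £37,886.57.
Excess = £37,886.57 − £26,826.23 = £11,060.34.

Extra cost ≈ £11,060 per year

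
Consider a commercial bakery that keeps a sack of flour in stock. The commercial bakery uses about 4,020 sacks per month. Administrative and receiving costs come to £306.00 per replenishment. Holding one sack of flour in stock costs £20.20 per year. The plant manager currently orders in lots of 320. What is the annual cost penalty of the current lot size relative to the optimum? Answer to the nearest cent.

Extra cost ≈ £24,940.97 per year

Annual demand D = 4,020 × 12 = 48,240.
EOQ = √(2DS/H) = √(2 × 48,240 × 306 / 20.2) ≈ 1208.94.
Cost at Q* = (D/Q*)S + (Q*/2)H = √(2DSH) ≈ £24,420.53.
Cost at Q = 320: (48,240/320)×306 + (320/2)×20.2 = £46,129.50 + £3,232.00 = £49,361.50.
Excess = £49,361.50 − £24,420.53 = £24,940.97.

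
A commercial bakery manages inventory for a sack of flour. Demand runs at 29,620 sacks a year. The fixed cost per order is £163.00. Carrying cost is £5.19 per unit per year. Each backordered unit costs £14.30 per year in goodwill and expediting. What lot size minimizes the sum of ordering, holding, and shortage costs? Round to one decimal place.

Q* ≈ 1,592.4 sacks

With planned backorders, Q* = √(2DS/H) · √((H+B)/B).
√(2DS/H) = √(2 × 29,620 × 163 / 5.19) = 1364.010.
√((H+B)/B) = √((5.19+14.3)/14.3) = 1.1674.
Q* ≈ 1592.412.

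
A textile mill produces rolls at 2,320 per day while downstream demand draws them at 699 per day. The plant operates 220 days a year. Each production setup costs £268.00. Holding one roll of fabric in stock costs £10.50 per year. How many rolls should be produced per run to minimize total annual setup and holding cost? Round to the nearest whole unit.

Q* ≈ 3,352 rolls

Annual demand D = 699 × 220 = 153,780.
Production build-up factor (1 − d/p) = 1 − 699/2,320 = 0.6987.
Q* = √(2DS / (H(1 − d/p))) = √(2 × 153,780 × 268 / (10.5 × 0.6987)).
= √(82,426,080 / 7.3364) ≈ 3351.893.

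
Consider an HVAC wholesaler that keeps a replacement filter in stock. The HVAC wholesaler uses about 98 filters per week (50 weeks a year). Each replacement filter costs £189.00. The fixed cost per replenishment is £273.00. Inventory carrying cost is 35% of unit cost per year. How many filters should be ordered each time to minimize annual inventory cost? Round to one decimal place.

Annual demand D = 98 × 50 = 4,900.
Holding cost H = 0.35 × £189.00 = £66.1500 per unit per year.
EOQ = √(2DS / H) = √(2 × 4,900 × 273 / 66.15).
= √(2,675,400 / 66.15) = √40,444.4444 ≈ 201.108.

Q* ≈ 201.1 filters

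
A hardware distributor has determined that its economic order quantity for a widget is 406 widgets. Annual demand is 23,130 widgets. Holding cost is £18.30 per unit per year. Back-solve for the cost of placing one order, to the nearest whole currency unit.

S ≈ £65

The basic EOQ model gives Q* = √(2DS/H); rearrange for the unknown.
From Q* = √(2DS/H): S = Q*²H / (2D) = 406² × 18.3 / (2 × 23,130) = 65.2075.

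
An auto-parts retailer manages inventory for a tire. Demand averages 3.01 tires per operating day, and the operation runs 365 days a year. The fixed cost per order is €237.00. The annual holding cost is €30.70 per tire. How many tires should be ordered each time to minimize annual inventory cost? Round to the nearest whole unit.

Q* ≈ 130 tires

Annual demand D = 3.01 × 365 = 1,098.65.
EOQ = √(2DS / H) = √(2 × 1,098.65 × 237 / 30.7).
= √(520,760.1 / 30.7) = √16,962.8697 ≈ 130.242.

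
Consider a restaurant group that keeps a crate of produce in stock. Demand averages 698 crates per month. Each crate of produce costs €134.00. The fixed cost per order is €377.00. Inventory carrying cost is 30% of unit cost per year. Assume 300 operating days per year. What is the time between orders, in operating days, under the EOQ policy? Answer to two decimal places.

Annual demand D = 698 × 12 = 8,376.
Holding cost H = 0.30 × €134.00 = €40.2000 per unit per year.
Q* = √(2DS/H) = √(2 × 8,376 × 377 / 40.2) ≈ 396.36.
Cycle time = Q*/D × 300 = 396.36 / 8,376 × 300 ≈ 14.196 days.

T ≈ 14.20 days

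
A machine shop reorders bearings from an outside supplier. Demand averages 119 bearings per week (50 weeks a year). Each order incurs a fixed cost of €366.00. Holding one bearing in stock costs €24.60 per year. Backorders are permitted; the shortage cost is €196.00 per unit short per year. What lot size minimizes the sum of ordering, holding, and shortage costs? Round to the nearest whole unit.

Q* ≈ 446 bearings

Annual demand D = 119 × 50 = 5,950.
With planned backorders, Q* = √(2DS/H) · √((H+B)/B).
√(2DS/H) = √(2 × 5,950 × 366 / 24.6) = 420.772.
√((H+B)/B) = √((24.6+196)/196) = 1.0609.
Q* ≈ 446.397.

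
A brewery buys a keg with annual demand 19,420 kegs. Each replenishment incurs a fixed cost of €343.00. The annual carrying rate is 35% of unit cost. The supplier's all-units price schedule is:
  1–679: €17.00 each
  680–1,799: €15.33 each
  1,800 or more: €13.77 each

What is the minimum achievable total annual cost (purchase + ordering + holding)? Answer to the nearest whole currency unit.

TC* ≈ €275,452

Holding cost per unit per year at price C is H = 0.35·C.
For each price level, check whether its EOQ is feasible; otherwise the best quantity at that price is the breakpoint.
Tier 1 (€17.00): EOQ = 1496.3 exceeds tier's upper bound 679, so this tier is dominated.
EOQ at €15.33 = 1575.7 (feasible in tier 2): TC = 19,420×€15.33 + (19,420/1575.7)×343 + (1575.7/2)×0.35×€15.33 = €306,163.17.
EOQ at €13.77 = 1662.6 < 1800, so use break Q=1800: TC = 19,420×€13.77 + (19,420/1800.0)×343 + (1800.0/2)×0.35×€13.77 = €275,451.54.
Lowest total cost among the candidates is at Q = 1800.0.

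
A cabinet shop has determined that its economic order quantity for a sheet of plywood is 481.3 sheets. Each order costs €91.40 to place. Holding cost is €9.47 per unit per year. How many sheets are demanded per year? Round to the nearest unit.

D ≈ 12,001 sheets per year

Squaring Q* = √(2DS/H) gives Q*² = 2DS/H.
From Q* = √(2DS/H): D = Q*²H / (2S) = 481.3² × 9.47 / (2 × 91.4) = 12000.670.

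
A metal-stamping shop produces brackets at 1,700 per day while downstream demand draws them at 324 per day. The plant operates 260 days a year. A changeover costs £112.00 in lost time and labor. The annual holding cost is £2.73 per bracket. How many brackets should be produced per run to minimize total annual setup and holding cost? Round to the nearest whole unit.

Q* ≈ 2,922 brackets

Annual demand D = 324 × 260 = 84,240.
Production build-up factor (1 − d/p) = 1 − 324/1,700 = 0.8094.
Q* = √(2DS / (H(1 − d/p))) = √(2 × 84,240 × 112 / (2.73 × 0.8094)).
= √(18,869,760 / 2.2097) ≈ 2922.248.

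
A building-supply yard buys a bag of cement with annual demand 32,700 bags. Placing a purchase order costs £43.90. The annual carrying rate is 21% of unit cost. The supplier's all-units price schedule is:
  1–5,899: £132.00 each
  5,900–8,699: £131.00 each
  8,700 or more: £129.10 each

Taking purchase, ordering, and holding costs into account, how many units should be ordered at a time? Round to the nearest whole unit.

Q* ≈ 322 bags

Holding cost per unit per year at price C is H = 0.21·C.
Evaluate total cost at each tier's feasible EOQ or, if the EOQ is below the tier, at the tier's minimum quantity.
EOQ at £132.00 = 321.8 (feasible in tier 1): TC = 32,700×£132.00 + (32,700/321.8)×43.9 + (321.8/2)×0.21×£132.00 = £4,325,321.09.
EOQ at £131.00 = 323.1 < 5900, so use break Q=5900: TC = 32,700×£131.00 + (32,700/5900.0)×43.9 + (5900.0/2)×0.21×£131.00 = £4,365,097.81.
EOQ at £129.10 = 325.4 < 8700, so use break Q=8700: TC = 32,700×£129.10 + (32,700/8700.0)×43.9 + (8700.0/2)×0.21×£129.10 = £4,339,667.85.
Lowest total cost is £4,325,321.09 at Q = 321.8.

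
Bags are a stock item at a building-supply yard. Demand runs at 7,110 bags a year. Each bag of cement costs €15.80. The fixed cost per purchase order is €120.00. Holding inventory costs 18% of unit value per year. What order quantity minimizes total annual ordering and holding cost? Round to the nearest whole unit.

Holding cost H = 0.18 × €15.80 = €2.8440 per unit per year.
EOQ = √(2DS / H) = √(2 × 7,110 × 120 / 2.844).
= √(1,706,400 / 2.844) = √600,000 ≈ 774.597.

Q* ≈ 775 bags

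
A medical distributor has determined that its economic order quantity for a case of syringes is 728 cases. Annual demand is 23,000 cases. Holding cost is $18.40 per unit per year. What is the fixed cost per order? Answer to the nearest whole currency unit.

S ≈ $212

Squaring Q* = √(2DS/H) gives Q*² = 2DS/H.
From Q* = √(2DS/H): S = Q*²H / (2D) = 728² × 18.4 / (2 × 23,000) = 211.9936.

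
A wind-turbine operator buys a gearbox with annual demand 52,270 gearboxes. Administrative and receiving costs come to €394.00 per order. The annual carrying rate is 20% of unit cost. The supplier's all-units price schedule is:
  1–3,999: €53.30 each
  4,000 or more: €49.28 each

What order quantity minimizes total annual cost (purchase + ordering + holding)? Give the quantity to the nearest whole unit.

Q* ≈ 4,000 gearboxes

Holding cost per unit per year at price C is H = 0.20·C.
For each price level, check whether its EOQ is feasible; otherwise the best quantity at that price is the breakpoint.
EOQ at €53.30 = 1965.7 (feasible in tier 1): TC = 52,270×€53.30 + (52,270/1965.7)×394 + (1965.7/2)×0.20×€53.30 = €2,806,945.05.
EOQ at €49.28 = 2044.3 < 4000, so use break Q=4000: TC = 52,270×€49.28 + (52,270/4000.0)×394 + (4000.0/2)×0.20×€49.28 = €2,600,726.20.
Lowest total cost is €2,600,726.20 at Q = 4000.0.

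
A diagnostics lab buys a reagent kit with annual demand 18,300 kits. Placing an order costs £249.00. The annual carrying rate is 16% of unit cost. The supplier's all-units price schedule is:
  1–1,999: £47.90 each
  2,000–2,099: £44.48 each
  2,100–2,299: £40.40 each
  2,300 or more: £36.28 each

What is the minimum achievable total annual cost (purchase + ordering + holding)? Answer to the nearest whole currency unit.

Holding cost per unit per year at price C is H = 0.16·C.
For each price level, check whether its EOQ is feasible; otherwise the best quantity at that price is the breakpoint.
EOQ at £47.90 = 1090.5 (feasible in tier 1): TC = 18,300×£47.90 + (18,300/1090.5)×249 + (1090.5/2)×0.16×£47.90 = £884,927.34.
EOQ at £44.48 = 1131.6 < 2000, so use break Q=2000: TC = 18,300×£44.48 + (18,300/2000.0)×249 + (2000.0/2)×0.16×£44.48 = £823,379.15.
EOQ at £40.40 = 1187.4 < 2100, so use break Q=2100: TC = 18,300×£40.40 + (18,300/2100.0)×249 + (2100.0/2)×0.16×£40.40 = £748,277.06.
EOQ at £36.28 = 1253.0 < 2300, so use break Q=2300: TC = 18,300×£36.28 + (18,300/2300.0)×249 + (2300.0/2)×0.16×£36.28 = £672,580.69.
Lowest total cost among the candidates is at Q = 2300.0.

TC* ≈ £672,581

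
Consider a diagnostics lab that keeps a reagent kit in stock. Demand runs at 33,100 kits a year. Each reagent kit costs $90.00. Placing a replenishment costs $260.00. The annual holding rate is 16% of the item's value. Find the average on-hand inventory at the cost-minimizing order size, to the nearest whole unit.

Average inventory ≈ 547 kits

Holding cost H = 0.16 × $90.00 = $14.4000 per unit per year.
EOQ = √(2DS/H) = √(2 × 33,100 × 260 / 14.4) ≈ 1093.29.
Average inventory = Q*/2 ≈ 1093.29 / 2 = 546.644.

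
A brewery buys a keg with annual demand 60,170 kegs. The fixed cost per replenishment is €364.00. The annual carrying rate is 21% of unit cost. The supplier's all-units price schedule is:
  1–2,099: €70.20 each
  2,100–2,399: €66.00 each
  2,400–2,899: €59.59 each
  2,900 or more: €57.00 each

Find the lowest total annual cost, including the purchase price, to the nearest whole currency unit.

Holding cost per unit per year at price C is H = 0.21·C.
Evaluate total cost at each tier's feasible EOQ or, if the EOQ is below the tier, at the tier's minimum quantity.
EOQ at €70.20 = 1723.8 (feasible in tier 1): TC = 60,170×€70.20 + (60,170/1723.8)×364 + (1723.8/2)×0.21×€70.20 = €4,249,345.71.
EOQ at €66.00 = 1777.8 < 2100, so use break Q=2100: TC = 60,170×€66.00 + (60,170/2100.0)×364 + (2100.0/2)×0.21×€66.00 = €3,996,202.47.
EOQ at €59.59 = 1870.9 < 2400, so use break Q=2400: TC = 60,170×€59.59 + (60,170/2400.0)×364 + (2400.0/2)×0.21×€59.59 = €3,609,672.76.
EOQ at €57.00 = 1913.0 < 2900, so use break Q=2900: TC = 60,170×€57.00 + (60,170/2900.0)×364 + (2900.0/2)×0.21×€57.00 = €3,454,598.87.
Lowest total cost among the candidates is at Q = 2900.0.

TC* ≈ €3,454,599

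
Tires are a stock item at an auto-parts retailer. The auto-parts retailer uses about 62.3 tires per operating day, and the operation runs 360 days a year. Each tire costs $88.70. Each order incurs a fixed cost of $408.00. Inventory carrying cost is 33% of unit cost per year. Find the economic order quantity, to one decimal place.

Annual demand D = 62.3 × 360 = 22,428.
Holding cost H = 0.33 × $88.70 = $29.2710 per unit per year.
EOQ = √(2DS / H) = √(2 × 22,428 × 408 / 29.271).
= √(18,301,248 / 29.271) = √625,234.8058 ≈ 790.718.

Q* ≈ 790.7 tires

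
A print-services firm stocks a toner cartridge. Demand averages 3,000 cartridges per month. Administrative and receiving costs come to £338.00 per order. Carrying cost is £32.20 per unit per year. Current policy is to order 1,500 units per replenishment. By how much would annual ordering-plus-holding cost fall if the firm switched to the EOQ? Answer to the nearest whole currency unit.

Annual demand D = 3,000 × 12 = 36,000.
EOQ = √(2DS/H) = √(2 × 36,000 × 338 / 32.2) ≈ 869.35.
Cost at Q* = (D/Q*)S + (Q*/2)H = √(2DSH) ≈ £27,993.20.
Cost at Q = 1,500: (36,000/1,500)×338 + (1,500/2)×32.2 = £8,112.00 + £24,150.00 = £32,262.00.
Excess = £32,262.00 − £27,993.20 = £4,268.80.

Extra cost ≈ £4,269 per year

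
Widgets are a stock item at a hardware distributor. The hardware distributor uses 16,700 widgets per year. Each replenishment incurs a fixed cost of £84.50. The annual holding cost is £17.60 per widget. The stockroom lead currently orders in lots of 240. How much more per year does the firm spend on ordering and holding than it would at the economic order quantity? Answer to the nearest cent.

EOQ = √(2DS/H) = √(2 × 16,700 × 84.5 / 17.6) ≈ 400.45.
Cost at Q* = (D/Q*)S + (Q*/2)H = √(2DSH) ≈ £7,047.87.
Cost at Q = 240: (16,700/240)×84.5 + (240/2)×17.6 = £5,879.79 + £2,112.00 = £7,991.79.
Excess = £7,991.79 − £7,047.87 = £943.92.

Extra cost ≈ £943.92 per year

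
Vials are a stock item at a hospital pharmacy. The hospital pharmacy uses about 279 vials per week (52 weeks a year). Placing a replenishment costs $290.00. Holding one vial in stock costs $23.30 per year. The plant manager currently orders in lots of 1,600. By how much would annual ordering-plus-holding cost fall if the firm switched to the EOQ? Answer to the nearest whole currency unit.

Annual demand D = 279 × 52 = 14,508.
EOQ = √(2DS/H) = √(2 × 14,508 × 290 / 23.3) ≈ 600.95.
Cost at Q* = (D/Q*)S + (Q*/2)H = √(2DSH) ≈ $14,002.18.
Cost at Q = 1,600: (14,508/1,600)×290 + (1,600/2)×23.3 = $2,629.58 + $18,640.00 = $21,269.58.
Excess = $21,269.58 − $14,002.18 = $7,267.39.

Extra cost ≈ $7,267 per year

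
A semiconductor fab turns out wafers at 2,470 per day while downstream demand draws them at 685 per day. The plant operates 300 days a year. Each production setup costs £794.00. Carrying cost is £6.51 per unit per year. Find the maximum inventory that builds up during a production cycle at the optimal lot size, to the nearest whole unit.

Annual demand D = 685 × 300 = 205,500.
Production build-up factor (1 − d/p) = 1 − 685/2,470 = 0.7227.
Q* = √(2DS / (H(1 − d/p))) = √(2 × 205,500 × 794 / (6.51 × 0.7227)).
= √(326,334,000 / 4.7046) ≈ 8328.562.
Maximum inventory = Q*(1 − d/p) = 8328.562 × 0.7227 ≈ 6018.819.

I_max ≈ 6,019 wafers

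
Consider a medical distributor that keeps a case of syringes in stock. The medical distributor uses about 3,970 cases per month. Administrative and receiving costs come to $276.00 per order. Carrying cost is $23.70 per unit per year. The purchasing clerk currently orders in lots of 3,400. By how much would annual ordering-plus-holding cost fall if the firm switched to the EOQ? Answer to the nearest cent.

Extra cost ≈ $19,192.36 per year

Annual demand D = 3,970 × 12 = 47,640.
EOQ = √(2DS/H) = √(2 × 47,640 × 276 / 23.7) ≈ 1053.37.
Cost at Q* = (D/Q*)S + (Q*/2)H = √(2DSH) ≈ $24,964.89.
Cost at Q = 3,400: (47,640/3,400)×276 + (3,400/2)×23.7 = $3,867.25 + $40,290.00 = $44,157.25.
Excess = $44,157.25 − $24,964.89 = $19,192.36.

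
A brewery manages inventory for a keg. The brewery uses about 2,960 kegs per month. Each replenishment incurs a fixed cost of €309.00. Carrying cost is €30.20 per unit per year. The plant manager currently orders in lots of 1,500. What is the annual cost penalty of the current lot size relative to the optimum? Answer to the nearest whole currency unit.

Extra cost ≈ €4,220 per year

Annual demand D = 2,960 × 12 = 35,520.
EOQ = √(2DS/H) = √(2 × 35,520 × 309 / 30.2) ≈ 852.56.
Cost at Q* = (D/Q*)S + (Q*/2)H = √(2DSH) ≈ €25,747.45.
Cost at Q = 1,500: (35,520/1,500)×309 + (1,500/2)×30.2 = €7,317.12 + €22,650.00 = €29,967.12.
Excess = €29,967.12 − €25,747.45 = €4,219.67.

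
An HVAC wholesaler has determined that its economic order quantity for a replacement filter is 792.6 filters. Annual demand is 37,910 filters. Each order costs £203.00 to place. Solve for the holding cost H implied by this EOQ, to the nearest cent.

H ≈ £24.50

Squaring Q* = √(2DS/H) gives Q*² = 2DS/H.
From Q* = √(2DS/H): H = 2DS / Q*² = 2 × 37,910 × 203 / 792.6² = 24.5003.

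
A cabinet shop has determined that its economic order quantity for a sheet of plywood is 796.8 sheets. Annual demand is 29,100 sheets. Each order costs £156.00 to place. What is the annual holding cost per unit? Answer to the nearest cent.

Invert the EOQ relation Q*² = 2DS/H.
From Q* = √(2DS/H): H = 2DS / Q*² = 2 × 29,100 × 156 / 796.8² = 14.3004.

H ≈ £14.30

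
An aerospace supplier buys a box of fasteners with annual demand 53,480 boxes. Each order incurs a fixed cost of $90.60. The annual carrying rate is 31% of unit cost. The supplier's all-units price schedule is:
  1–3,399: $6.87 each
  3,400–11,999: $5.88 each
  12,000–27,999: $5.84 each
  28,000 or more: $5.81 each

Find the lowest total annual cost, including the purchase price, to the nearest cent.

TC* ≈ $318,986.24

Holding cost per unit per year at price C is H = 0.31·C.
For each price level, check whether its EOQ is feasible; otherwise the best quantity at that price is the breakpoint.
EOQ at $6.87 = 2133.1 (feasible in tier 1): TC = 53,480×$6.87 + (53,480/2133.1)×90.6 + (2133.1/2)×0.31×$6.87 = $371,950.51.
EOQ at $5.88 = 2305.7 < 3400, so use break Q=3400: TC = 53,480×$5.88 + (53,480/3400.0)×90.6 + (3400.0/2)×0.31×$5.88 = $318,986.24.
EOQ at $5.84 = 2313.6 < 12000, so use break Q=12000: TC = 53,480×$5.84 + (53,480/12000.0)×90.6 + (12000.0/2)×0.31×$5.84 = $323,589.37.
EOQ at $5.81 = 2319.6 < 28000, so use break Q=28000: TC = 53,480×$5.81 + (53,480/28000.0)×90.6 + (28000.0/2)×0.31×$5.81 = $336,107.25.
Lowest total cost among the candidates is at Q = 3400.0.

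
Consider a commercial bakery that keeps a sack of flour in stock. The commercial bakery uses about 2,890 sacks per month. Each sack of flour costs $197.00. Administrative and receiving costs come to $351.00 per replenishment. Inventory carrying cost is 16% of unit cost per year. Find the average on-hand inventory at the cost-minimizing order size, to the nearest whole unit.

Annual demand D = 2,890 × 12 = 34,680.
Holding cost H = 0.16 × $197.00 = $31.5200 per unit per year.
EOQ = √(2DS/H) = √(2 × 34,680 × 351 / 31.52) ≈ 878.85.
Average inventory = Q*/2 ≈ 878.85 / 2 = 439.425.

Average inventory ≈ 439 sacks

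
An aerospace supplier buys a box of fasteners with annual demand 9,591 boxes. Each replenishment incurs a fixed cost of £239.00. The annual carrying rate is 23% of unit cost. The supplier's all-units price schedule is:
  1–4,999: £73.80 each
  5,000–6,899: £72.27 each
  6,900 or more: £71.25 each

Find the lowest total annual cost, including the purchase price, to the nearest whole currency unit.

Holding cost per unit per year at price C is H = 0.23·C.
Evaluate total cost at each tier's feasible EOQ or, if the EOQ is below the tier, at the tier's minimum quantity.
EOQ at £73.80 = 519.7 (feasible in tier 1): TC = 9,591×£73.80 + (9,591/519.7)×239 + (519.7/2)×0.23×£73.80 = £716,637.21.
EOQ at £72.27 = 525.2 < 5000, so use break Q=5000: TC = 9,591×£72.27 + (9,591/5000.0)×239 + (5000.0/2)×0.23×£72.27 = £735,155.27.
EOQ at £71.25 = 528.9 < 6900, so use break Q=6900: TC = 9,591×£71.25 + (9,591/6900.0)×239 + (6900.0/2)×0.23×£71.25 = £740,227.83.
Lowest total cost among the candidates is at Q = 519.7.

TC* ≈ £716,637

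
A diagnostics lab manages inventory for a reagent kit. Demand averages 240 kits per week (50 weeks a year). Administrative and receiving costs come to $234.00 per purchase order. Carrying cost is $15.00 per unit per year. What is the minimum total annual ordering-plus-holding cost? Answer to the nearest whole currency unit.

Annual demand D = 240 × 50 = 12,000.
EOQ = √(2DS/H) = √(2 × 12,000 × 234 / 15) ≈ 611.88.
At Q*, ordering cost (D/Q*)S equals holding cost (Q*/2)H, each = √(DSH/2).
Minimum total = √(2DSH) = √(2 × 12,000 × 234 × 15) ≈ 9178.235.

TC* ≈ $9,178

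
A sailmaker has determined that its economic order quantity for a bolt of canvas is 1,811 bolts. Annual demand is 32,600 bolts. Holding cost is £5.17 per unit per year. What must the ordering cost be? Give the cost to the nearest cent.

S ≈ £260.06

The basic EOQ model gives Q* = √(2DS/H); rearrange for the unknown.
From Q* = √(2DS/H): S = Q*²H / (2D) = 1,811² × 5.17 / (2 × 32,600) = 260.0638.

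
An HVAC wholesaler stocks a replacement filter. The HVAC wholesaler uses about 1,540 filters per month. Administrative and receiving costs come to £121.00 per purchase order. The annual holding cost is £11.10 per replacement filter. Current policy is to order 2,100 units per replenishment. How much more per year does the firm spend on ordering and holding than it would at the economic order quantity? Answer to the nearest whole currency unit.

Extra cost ≈ £5,674 per year

Annual demand D = 1,540 × 12 = 18,480.
EOQ = √(2DS/H) = √(2 × 18,480 × 121 / 11.1) ≈ 634.74.
Cost at Q* = (D/Q*)S + (Q*/2)H = √(2DSH) ≈ £7,045.64.
Cost at Q = 2,100: (18,480/2,100)×121 + (2,100/2)×11.1 = £1,064.80 + £11,655.00 = £12,719.80.
Excess = £12,719.80 − £7,045.64 = £5,674.16.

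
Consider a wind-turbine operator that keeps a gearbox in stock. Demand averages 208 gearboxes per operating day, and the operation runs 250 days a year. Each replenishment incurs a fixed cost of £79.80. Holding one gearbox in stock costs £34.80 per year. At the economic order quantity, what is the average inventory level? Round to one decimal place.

Average inventory ≈ 244.2 gearboxes

Annual demand D = 208 × 250 = 52,000.
Q* = √(2DS/H) = √(2 × 52,000 × 79.8 / 34.8) ≈ 488.35.
Average inventory = Q*/2 ≈ 488.35 / 2 = 244.173.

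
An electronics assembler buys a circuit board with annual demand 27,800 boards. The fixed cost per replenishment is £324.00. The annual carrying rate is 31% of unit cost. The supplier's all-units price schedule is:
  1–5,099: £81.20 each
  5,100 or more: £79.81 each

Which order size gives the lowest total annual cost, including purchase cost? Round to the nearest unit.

Q* ≈ 846 boards

Holding cost per unit per year at price C is H = 0.31·C.
Candidates are each tier's EOQ (if it falls in that tier) and each price-break quantity.
EOQ at £81.20 = 846.0 (feasible in tier 1): TC = 27,800×£81.20 + (27,800/846.0)×324 + (846.0/2)×0.31×£81.20 = £2,278,654.56.
EOQ at £79.81 = 853.3 < 5100, so use break Q=5100: TC = 27,800×£79.81 + (27,800/5100.0)×324 + (5100.0/2)×0.31×£79.81 = £2,283,573.92.
Lowest total cost is £2,278,654.56 at Q = 846.0.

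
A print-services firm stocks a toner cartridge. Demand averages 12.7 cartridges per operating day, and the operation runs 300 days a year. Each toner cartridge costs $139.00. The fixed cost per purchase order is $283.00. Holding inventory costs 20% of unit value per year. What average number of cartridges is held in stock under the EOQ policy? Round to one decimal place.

Average inventory ≈ 139.3 cartridges

Annual demand D = 12.7 × 300 = 3,810.
Holding cost H = 0.20 × $139.00 = $27.8000 per unit per year.
Q* = √(2DS/H) = √(2 × 3,810 × 283 / 27.8) ≈ 278.51.
Average inventory = Q*/2 ≈ 278.51 / 2 = 139.257.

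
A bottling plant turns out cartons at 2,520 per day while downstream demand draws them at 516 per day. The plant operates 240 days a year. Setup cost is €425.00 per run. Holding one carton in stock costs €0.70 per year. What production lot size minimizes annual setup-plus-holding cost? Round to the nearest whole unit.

Q* ≈ 13,751 cartons

Annual demand D = 516 × 240 = 123,840.
Production build-up factor (1 − d/p) = 1 − 516/2,520 = 0.7952.
Q* = √(2DS / (H(1 − d/p))) = √(2 × 123,840 × 425 / (0.7 × 0.7952)).
= √(105,264,000 / 0.5567) ≈ 13751.255.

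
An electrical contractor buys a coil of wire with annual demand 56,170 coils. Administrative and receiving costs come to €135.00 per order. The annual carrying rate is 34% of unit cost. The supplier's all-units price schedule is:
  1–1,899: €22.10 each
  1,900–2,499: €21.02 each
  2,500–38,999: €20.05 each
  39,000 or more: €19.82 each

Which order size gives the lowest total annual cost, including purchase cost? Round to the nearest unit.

Holding cost per unit per year at price C is H = 0.34·C.
For each price level, check whether its EOQ is feasible; otherwise the best quantity at that price is the breakpoint.
EOQ at €22.10 = 1420.7 (feasible in tier 1): TC = 56,170×€22.10 + (56,170/1420.7)×135 + (1420.7/2)×0.34×€22.10 = €1,252,032.04.
EOQ at €21.02 = 1456.7 < 1900, so use break Q=1900: TC = 56,170×€21.02 + (56,170/1900.0)×135 + (1900.0/2)×0.34×€21.02 = €1,191,473.89.
EOQ at €20.05 = 1491.5 < 2500, so use break Q=2500: TC = 56,170×€20.05 + (56,170/2500.0)×135 + (2500.0/2)×0.34×€20.05 = €1,137,762.93.
EOQ at €19.82 = 1500.2 < 39000, so use break Q=39000: TC = 56,170×€19.82 + (56,170/39000.0)×135 + (39000.0/2)×0.34×€19.82 = €1,244,890.43.
Lowest total cost is €1,137,762.93 at Q = 2500.0.

Q* ≈ 2,500 coils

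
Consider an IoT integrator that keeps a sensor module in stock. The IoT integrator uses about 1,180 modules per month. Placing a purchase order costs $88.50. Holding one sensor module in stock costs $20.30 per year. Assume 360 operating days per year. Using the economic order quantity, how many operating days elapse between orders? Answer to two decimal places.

Annual demand D = 1,180 × 12 = 14,160.
Q* = √(2DS/H) = √(2 × 14,160 × 88.5 / 20.3) ≈ 351.37.
Cycle time = Q*/D × 360 = 351.37 / 14,160 × 360 ≈ 8.933 days.

T ≈ 8.93 days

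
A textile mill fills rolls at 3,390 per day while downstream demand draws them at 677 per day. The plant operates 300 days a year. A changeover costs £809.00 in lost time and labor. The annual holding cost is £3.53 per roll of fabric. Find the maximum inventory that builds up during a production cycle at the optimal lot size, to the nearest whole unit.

Annual demand D = 677 × 300 = 203,100.
Production build-up factor (1 − d/p) = 1 − 677/3,390 = 0.8003.
Q* = √(2DS / (H(1 − d/p))) = √(2 × 203,100 × 809 / (3.53 × 0.8003)).
= √(328,615,800 / 2.825) ≈ 10785.290.
Maximum inventory = Q*(1 − d/p) = 10785.290 × 0.8003 ≈ 8631.413.

I_max ≈ 8,631 rolls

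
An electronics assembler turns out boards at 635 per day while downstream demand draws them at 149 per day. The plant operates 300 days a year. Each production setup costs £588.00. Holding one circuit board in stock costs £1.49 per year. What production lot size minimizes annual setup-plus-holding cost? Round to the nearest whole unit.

Q* ≈ 6,789 boards

Annual demand D = 149 × 300 = 44,700.
Production build-up factor (1 − d/p) = 1 − 149/635 = 0.7654.
Q* = √(2DS / (H(1 − d/p))) = √(2 × 44,700 × 588 / (1.49 × 0.7654)).
= √(52,567,200 / 1.1404) ≈ 6789.425.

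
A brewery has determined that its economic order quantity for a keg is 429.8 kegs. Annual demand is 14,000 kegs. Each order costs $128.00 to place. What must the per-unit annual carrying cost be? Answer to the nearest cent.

Invert the EOQ relation Q*² = 2DS/H.
From Q* = √(2DS/H): H = 2DS / Q*² = 2 × 14,000 × 128 / 429.8² = 19.4015.

H ≈ $19.40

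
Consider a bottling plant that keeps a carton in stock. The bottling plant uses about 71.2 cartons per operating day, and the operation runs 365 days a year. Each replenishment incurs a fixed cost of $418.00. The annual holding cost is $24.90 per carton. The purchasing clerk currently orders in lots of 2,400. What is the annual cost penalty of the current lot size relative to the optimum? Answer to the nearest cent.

Extra cost ≈ $11,147.34 per year

Annual demand D = 71.2 × 365 = 25,988.
EOQ = √(2DS/H) = √(2 × 25,988 × 418 / 24.9) ≈ 934.09.
Cost at Q* = (D/Q*)S + (Q*/2)H = √(2DSH) ≈ $23,258.90.
Cost at Q = 2,400: (25,988/2,400)×418 + (2,400/2)×24.9 = $4,526.24 + $29,880.00 = $34,406.24.
Excess = $34,406.24 − $23,258.90 = $11,147.34.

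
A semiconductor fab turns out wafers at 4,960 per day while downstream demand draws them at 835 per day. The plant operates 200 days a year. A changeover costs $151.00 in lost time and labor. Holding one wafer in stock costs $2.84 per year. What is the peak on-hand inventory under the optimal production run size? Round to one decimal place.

I_max ≈ 3,843.0 wafers

Annual demand D = 835 × 200 = 167,000.
Production build-up factor (1 − d/p) = 1 − 835/4,960 = 0.8317.
Q* = √(2DS / (H(1 − d/p))) = √(2 × 167,000 × 151 / (2.84 × 0.8317)).
= √(50,434,000 / 2.3619) ≈ 4620.951.
Maximum inventory = Q*(1 − d/p) = 4620.951 × 0.8317 ≈ 3843.029.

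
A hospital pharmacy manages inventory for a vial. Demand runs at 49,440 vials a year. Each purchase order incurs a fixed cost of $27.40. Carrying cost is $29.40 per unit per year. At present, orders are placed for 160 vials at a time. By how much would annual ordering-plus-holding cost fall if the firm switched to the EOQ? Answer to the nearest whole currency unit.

Extra cost ≈ $1,894 per year

EOQ = √(2DS/H) = √(2 × 49,440 × 27.4 / 29.4) ≈ 303.57.
Cost at Q* = (D/Q*)S + (Q*/2)H = √(2DSH) ≈ $8,924.90.
Cost at Q = 160: (49,440/160)×27.4 + (160/2)×29.4 = $8,466.60 + $2,352.00 = $10,818.60.
Excess = $10,818.60 − $8,924.90 = $1,893.70.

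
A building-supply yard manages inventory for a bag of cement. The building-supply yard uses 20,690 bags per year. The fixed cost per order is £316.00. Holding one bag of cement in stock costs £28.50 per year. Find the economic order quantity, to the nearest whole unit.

EOQ = √(2DS / H) = √(2 × 20,690 × 316 / 28.5).
= √(13,076,080 / 28.5) = √458,809.8246 ≈ 677.355.

Q* ≈ 677 bags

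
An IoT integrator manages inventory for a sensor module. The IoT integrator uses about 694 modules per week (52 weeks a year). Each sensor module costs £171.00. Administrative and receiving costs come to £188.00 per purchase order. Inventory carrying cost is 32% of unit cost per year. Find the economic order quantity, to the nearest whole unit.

Annual demand D = 694 × 52 = 36,088.
Holding cost H = 0.32 × £171.00 = £54.7200 per unit per year.
EOQ = √(2DS / H) = √(2 × 36,088 × 188 / 54.72).
= √(13,569,088 / 54.72) = √247,973.0994 ≈ 497.969.

Q* ≈ 498 modules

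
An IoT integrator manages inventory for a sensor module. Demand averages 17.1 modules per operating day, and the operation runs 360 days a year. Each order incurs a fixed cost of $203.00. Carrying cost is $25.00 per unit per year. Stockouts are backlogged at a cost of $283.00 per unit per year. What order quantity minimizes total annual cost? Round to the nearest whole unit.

Annual demand D = 17.1 × 360 = 6,156.
With planned backorders, Q* = √(2DS/H) · √((H+B)/B).
√(2DS/H) = √(2 × 6,156 × 203 / 25) = 316.186.
√((H+B)/B) = √((25+283)/283) = 1.0432.
Q* ≈ 329.856.

Q* ≈ 330 modules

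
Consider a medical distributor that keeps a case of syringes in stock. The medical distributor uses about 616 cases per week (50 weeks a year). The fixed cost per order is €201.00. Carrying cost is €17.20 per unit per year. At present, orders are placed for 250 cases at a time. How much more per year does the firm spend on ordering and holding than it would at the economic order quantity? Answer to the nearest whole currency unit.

Annual demand D = 616 × 50 = 30,800.
EOQ = √(2DS/H) = √(2 × 30,800 × 201 / 17.2) ≈ 848.45.
Cost at Q* = (D/Q*)S + (Q*/2)H = √(2DSH) ≈ €14,593.27.
Cost at Q = 250: (30,800/250)×201 + (250/2)×17.2 = €24,763.20 + €2,150.00 = €26,913.20.
Excess = €26,913.20 − €14,593.27 = €12,319.93.

Extra cost ≈ €12,320 per year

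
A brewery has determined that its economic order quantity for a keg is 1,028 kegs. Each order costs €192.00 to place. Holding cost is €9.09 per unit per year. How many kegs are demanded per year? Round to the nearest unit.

Invert the EOQ relation Q*² = 2DS/H.
From Q* = √(2DS/H): D = Q*²H / (2S) = 1,028² × 9.09 / (2 × 192) = 25016.059.

D ≈ 25,016 kegs per year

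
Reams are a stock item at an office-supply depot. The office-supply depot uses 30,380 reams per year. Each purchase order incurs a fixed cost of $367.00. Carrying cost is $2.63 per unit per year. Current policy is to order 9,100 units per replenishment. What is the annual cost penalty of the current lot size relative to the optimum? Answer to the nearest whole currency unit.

Extra cost ≈ $5,534 per year

EOQ = √(2DS/H) = √(2 × 30,380 × 367 / 2.63) ≈ 2911.82.
Cost at Q* = (D/Q*)S + (Q*/2)H = √(2DSH) ≈ $7,658.08.
Cost at Q = 9,100: (30,380/9,100)×367 + (9,100/2)×2.63 = $1,225.22 + $11,966.50 = $13,191.72.
Excess = $13,191.72 − $7,658.08 = $5,533.64.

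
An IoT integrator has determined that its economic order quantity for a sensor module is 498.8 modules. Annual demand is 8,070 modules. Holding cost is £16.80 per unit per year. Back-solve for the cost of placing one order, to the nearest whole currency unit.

Squaring Q* = √(2DS/H) gives Q*² = 2DS/H.
From Q* = √(2DS/H): S = Q*²H / (2D) = 498.8² × 16.8 / (2 × 8,070) = 258.9755.

S ≈ £259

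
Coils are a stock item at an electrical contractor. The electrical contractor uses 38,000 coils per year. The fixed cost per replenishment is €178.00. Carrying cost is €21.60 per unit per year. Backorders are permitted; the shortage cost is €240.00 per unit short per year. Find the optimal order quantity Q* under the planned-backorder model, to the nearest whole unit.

Q* ≈ 826 coils

With planned backorders, Q* = √(2DS/H) · √((H+B)/B).
√(2DS/H) = √(2 × 38,000 × 178 / 21.6) = 791.389.
√((H+B)/B) = √((21.6+240)/240) = 1.0440.
Q* ≈ 826.234.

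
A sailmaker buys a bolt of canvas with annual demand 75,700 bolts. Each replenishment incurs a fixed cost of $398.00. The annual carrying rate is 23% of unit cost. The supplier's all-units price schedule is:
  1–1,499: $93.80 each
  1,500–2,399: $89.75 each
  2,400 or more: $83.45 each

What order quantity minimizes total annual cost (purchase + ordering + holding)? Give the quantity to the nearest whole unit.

Q* ≈ 2,400 bolts

Holding cost per unit per year at price C is H = 0.23·C.
For each price level, check whether its EOQ is feasible; otherwise the best quantity at that price is the breakpoint.
Tier 1 ($93.80): EOQ = 1671.2 exceeds tier's upper bound 1499, so this tier is dominated.
EOQ at $89.75 = 1708.5 (feasible in tier 2): TC = 75,700×$89.75 + (75,700/1708.5)×398 + (1708.5/2)×0.23×$89.75 = $6,829,343.39.
EOQ at $83.45 = 1771.9 < 2400, so use break Q=2400: TC = 75,700×$83.45 + (75,700/2400.0)×398 + (2400.0/2)×0.23×$83.45 = $6,352,750.78.
Lowest total cost is $6,352,750.78 at Q = 2400.0.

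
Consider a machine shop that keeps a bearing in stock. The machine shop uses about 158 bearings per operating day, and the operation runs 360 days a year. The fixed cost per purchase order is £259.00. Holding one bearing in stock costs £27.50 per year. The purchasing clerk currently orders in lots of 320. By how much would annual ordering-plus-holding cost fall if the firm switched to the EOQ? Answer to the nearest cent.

Annual demand D = 158 × 360 = 56,880.
EOQ = √(2DS/H) = √(2 × 56,880 × 259 / 27.5) ≈ 1035.09.
Cost at Q* = (D/Q*)S + (Q*/2)H = √(2DSH) ≈ £28,464.99.
Cost at Q = 320: (56,880/320)×259 + (320/2)×27.5 = £46,037.25 + £4,400.00 = £50,437.25.
Excess = £50,437.25 − £28,464.99 = £21,972.26.

Extra cost ≈ £21,972.26 per year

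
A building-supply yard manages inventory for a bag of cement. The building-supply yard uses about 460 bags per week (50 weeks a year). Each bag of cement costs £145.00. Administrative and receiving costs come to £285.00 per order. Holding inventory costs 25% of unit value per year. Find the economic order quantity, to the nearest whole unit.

Annual demand D = 460 × 50 = 23,000.
Holding cost H = 0.25 × £145.00 = £36.2500 per unit per year.
EOQ = √(2DS / H) = √(2 × 23,000 × 285 / 36.25).
= √(13,110,000 / 36.25) = √361,655.1724 ≈ 601.378.

Q* ≈ 601 bags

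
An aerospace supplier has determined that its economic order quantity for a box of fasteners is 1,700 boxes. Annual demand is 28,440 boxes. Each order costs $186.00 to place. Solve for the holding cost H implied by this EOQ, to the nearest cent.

Invert the EOQ relation Q*² = 2DS/H.
From Q* = √(2DS/H): H = 2DS / Q*² = 2 × 28,440 × 186 / 1,700² = 3.6608.

H ≈ $3.66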